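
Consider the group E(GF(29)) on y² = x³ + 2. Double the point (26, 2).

(28, 28)

tangent at (26, 2): λ = (3·26² + 0)/(2·2) ≡ 27/4. 4⁻¹ ≡ 22 (mod 29), so λ ≡ 27·22 ≡ 14.
  x = λ² - 26 - 26 = 196 - 52 ≡ 28; y = λ·(26 - 28) - 2 ≡ 28. → (28, 28)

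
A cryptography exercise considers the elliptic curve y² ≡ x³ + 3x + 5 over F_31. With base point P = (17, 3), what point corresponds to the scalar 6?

Double-and-add on 6 = (110)₂. Start with P = (17, 3) for the leading 1-bit.
double: tangent at (17, 3): λ = (3·17² + 3)/(2·3) ≡ 2/6. 6⁻¹ ≡ 26 (mod 31), so λ ≡ 2·26 ≡ 21.
  x = λ² - 17 - 17 = 441 - 34 ≡ 4; y = λ·(17 - 4) - 3 ≡ 22. → (4, 22)
add P: (4, 22) + (17, 3). λ = (3 - 22)/(17 - 4) ≡ 12/13 mod 31. 13⁻¹ ≡ 12 (mod 31), so λ ≡ 20.
  x = λ² - 4 - 17 = 400 - 21 ≡ 7; y = λ·(4 - 7) - 22 ≡ 11. → (7, 11)
double: tangent at (7, 11): λ = (3·7² + 3)/(2·11) ≡ 26/22. 22⁻¹ ≡ 24 (mod 31), so λ ≡ 26·24 ≡ 4.
  x = λ² - 7 - 7 = 16 - 14 ≡ 2; y = λ·(7 - 2) - 11 ≡ 9. → (2, 9)

(2, 9)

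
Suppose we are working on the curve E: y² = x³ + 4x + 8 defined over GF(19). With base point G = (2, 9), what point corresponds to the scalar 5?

(8, 1)

Repeated addition: build up to 5G.
2G: tangent at (2, 9): λ = (3·2² + 4)/(2·9) ≡ 16/18. 18⁻¹ ≡ 18 (mod 19), so λ ≡ 16·18 ≡ 3.
  x = λ² - 2 - 2 = 9 - 4 ≡ 5; y = λ·(2 - 5) - 9 ≡ 1. → (5, 1)
3G: (5, 1) + (2, 9). λ = (9 - 1)/(2 - 5) ≡ 8/16 mod 19. 16⁻¹ ≡ 6 (mod 19), so λ ≡ 10.
  x = λ² - 5 - 2 = 100 - 7 ≡ 17; y = λ·(5 - 17) - 1 ≡ 12. → (17, 12)
4G: (17, 12) + (2, 9). λ = (9 - 12)/(2 - 17) ≡ 16/4 mod 19. 4⁻¹ ≡ 5 (mod 19), so λ ≡ 4.
  x = λ² - 17 - 2 = 16 - 19 ≡ 16; y = λ·(17 - 16) - 12 ≡ 11. → (16, 11)
5G: (16, 11) + (2, 9). λ = (9 - 11)/(2 - 16) ≡ 17/5 mod 19. 5⁻¹ ≡ 4 (mod 19) since 5·4 = 20 ≡ 1, so λ ≡ 11.
  x = λ² - 16 - 2 = 121 - 18 ≡ 8; y = λ·(16 - 8) - 11 ≡ 1. → (8, 1)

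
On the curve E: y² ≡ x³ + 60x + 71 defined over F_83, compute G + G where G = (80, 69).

tangent at (80, 69): λ = (3·80² + 60)/(2·69) ≡ 4/55. 55⁻¹ ≡ 80 (mod 83) since 55·80 = 4400 ≡ 1, so λ ≡ 4·80 ≡ 71.
  x = λ² - 80 - 80 = 5041 - 160 ≡ 67; y = λ·(80 - 67) - 69 ≡ 24. → (67, 24)

(67, 24)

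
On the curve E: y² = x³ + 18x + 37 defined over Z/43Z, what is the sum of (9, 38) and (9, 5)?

The two points share x = 9 and their y-coordinates satisfy 38 + 5 ≡ 0 (mod 43), so they are inverses. Their sum is 𝒪.

O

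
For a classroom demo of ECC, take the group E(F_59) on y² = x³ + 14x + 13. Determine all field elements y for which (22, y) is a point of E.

x³ + 14x + 13 = 10969 ≡ 54 (mod 59).
54 is a non-residue mod 59; no y exists.

none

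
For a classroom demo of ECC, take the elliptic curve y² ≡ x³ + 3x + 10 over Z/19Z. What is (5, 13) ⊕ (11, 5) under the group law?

(5, 13) + (11, 5). λ = (5 - 13)/(11 - 5) ≡ 11/6 mod 19. 6⁻¹ ≡ 16 (mod 19) since 6·16 = 96 ≡ 1, so λ ≡ 5.
  x = λ² - 5 - 11 = 25 - 16 ≡ 9; y = λ·(5 - 9) - 13 ≡ 5. → (9, 5)

(9, 5)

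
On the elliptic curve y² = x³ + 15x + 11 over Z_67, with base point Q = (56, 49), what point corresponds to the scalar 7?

(2, 60)

Double-and-add on 7 = (111)₂. Start with Q = (56, 49) for the leading 1-bit.
double: tangent at (56, 49): λ = (3·56² + 15)/(2·49) ≡ 43/31. 31⁻¹ ≡ 13 (mod 67) since 31·13 = 403 ≡ 1, so λ ≡ 43·13 ≡ 23.
  x = λ² - 56 - 56 = 529 - 112 ≡ 15; y = λ·(56 - 15) - 49 ≡ 23. → (15, 23)
add Q: (15, 23) + (56, 49). λ = (49 - 23)/(56 - 15) ≡ 26/41 mod 67. 41⁻¹ ≡ 18 (mod 67) since 41·18 = 738 ≡ 1, so λ ≡ 66.
  x = λ² - 15 - 56 = 4356 - 71 ≡ 64; y = λ·(15 - 64) - 23 ≡ 26. → (64, 26)
double: tangent at (64, 26): λ = (3·64² + 15)/(2·26) ≡ 42/52. 52⁻¹ ≡ 58 (mod 67) since 52·58 = 3016 ≡ 1, so λ ≡ 42·58 ≡ 24.
  x = λ² - 64 - 64 = 576 - 128 ≡ 46; y = λ·(64 - 46) - 26 ≡ 4. → (46, 4)
add Q: (46, 4) + (56, 49). λ = (49 - 4)/(56 - 46) ≡ 45/10 mod 67. 10⁻¹ ≡ 47 (mod 67) since 10·47 = 470 ≡ 1, so λ ≡ 38.
  x = λ² - 46 - 56 = 1444 - 102 ≡ 2; y = λ·(46 - 2) - 4 ≡ 60. → (2, 60)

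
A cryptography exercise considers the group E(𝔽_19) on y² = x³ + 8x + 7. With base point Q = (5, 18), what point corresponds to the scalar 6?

Double-and-add on 6 = (110)₂. Start with Q = (5, 18) for the leading 1-bit.
double: tangent at (5, 18): λ = (3·5² + 8)/(2·18) ≡ 7/17. 17⁻¹ ≡ 9 (mod 19), so λ ≡ 7·9 ≡ 6.
  x = λ² - 5 - 5 = 36 - 10 ≡ 7; y = λ·(5 - 7) - 18 ≡ 8. → (7, 8)
add Q: (7, 8) + (5, 18). λ = (18 - 8)/(5 - 7) ≡ 10/17 mod 19. 17⁻¹ ≡ 9 (mod 19), so λ ≡ 14.
  x = λ² - 7 - 5 = 196 - 12 ≡ 13; y = λ·(7 - 13) - 8 ≡ 3. → (13, 3)
double: tangent at (13, 3): λ = (3·13² + 8)/(2·3) ≡ 2/6. 6⁻¹ ≡ 16 (mod 19), so λ ≡ 2·16 ≡ 13.
  x = λ² - 13 - 13 = 169 - 26 ≡ 10; y = λ·(13 - 10) - 3 ≡ 17. → (10, 17)

(10, 17)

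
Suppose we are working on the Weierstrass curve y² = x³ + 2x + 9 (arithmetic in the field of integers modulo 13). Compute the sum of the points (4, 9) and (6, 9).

(4, 9) + (6, 9). λ = (9 - 9)/(6 - 4) ≡ 0/2 mod 13. 2⁻¹ ≡ 7 (mod 13) since 2·7 = 14 ≡ 1, so λ ≡ 0.
  x = λ² - 4 - 6 = 0 - 10 ≡ 3; y = λ·(4 - 3) - 9 ≡ 4. → (3, 4)

(3, 4)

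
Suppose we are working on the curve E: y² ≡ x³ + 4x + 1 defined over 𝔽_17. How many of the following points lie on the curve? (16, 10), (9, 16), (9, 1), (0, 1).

(16, 10): 10² ≡ 15, rhs ≡ 13 → off.
(9, 16): 16² ≡ 1, rhs ≡ 1 → on.
(9, 1): 1² ≡ 1, rhs ≡ 1 → on.
(0, 1): 1² ≡ 1, rhs ≡ 1 → on.

3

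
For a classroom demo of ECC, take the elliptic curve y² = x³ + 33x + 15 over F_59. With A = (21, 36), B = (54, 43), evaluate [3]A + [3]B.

(27, 23)

First 3A:
Repeated addition: build up to 3A.
2A: tangent at (21, 36): λ = (3·21² + 33)/(2·36) ≡ 58/13. 13⁻¹ ≡ 50 (mod 59), so λ ≡ 58·50 ≡ 9.
  x = λ² - 21 - 21 = 81 - 42 ≡ 39; y = λ·(21 - 39) - 36 ≡ 38. → (39, 38)
3A: (39, 38) + (21, 36). λ = (36 - 38)/(21 - 39) ≡ 57/41 mod 59. 41⁻¹ ≡ 36 (mod 59), so λ ≡ 46.
  x = λ² - 39 - 21 = 2116 - 60 ≡ 50; y = λ·(39 - 50) - 38 ≡ 46. → (50, 46)
3A = (50, 46).
Next 3B:
Repeated addition: build up to 3B.
2B: tangent at (54, 43): λ = (3·54² + 33)/(2·43) ≡ 49/27. 27⁻¹ ≡ 35 (mod 59) since 27·35 = 945 ≡ 1, so λ ≡ 49·35 ≡ 4.
  x = λ² - 54 - 54 = 16 - 108 ≡ 26; y = λ·(54 - 26) - 43 ≡ 10. → (26, 10)
3B: (26, 10) + (54, 43). λ = (43 - 10)/(54 - 26) ≡ 33/28 mod 59. 28⁻¹ ≡ 19 (mod 59) since 28·19 = 532 ≡ 1, so λ ≡ 37.
  x = λ² - 26 - 54 = 1369 - 80 ≡ 50; y = λ·(26 - 50) - 10 ≡ 46. → (50, 46)
3B = (50, 46).
Finally 3A + 3B:
tangent at (50, 46): λ = (3·50² + 33)/(2·46) ≡ 40/33. 33⁻¹ ≡ 34 (mod 59) since 33·34 = 1122 ≡ 1, so λ ≡ 40·34 ≡ 3.
  x = λ² - 50 - 50 = 9 - 100 ≡ 27; y = λ·(50 - 27) - 46 ≡ 23. → (27, 23)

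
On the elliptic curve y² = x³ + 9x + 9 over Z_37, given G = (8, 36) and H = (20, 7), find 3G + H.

(3, 10)

First 3G:
Repeated addition: build up to 3G.
2G: tangent at (8, 36): λ = (3·8² + 9)/(2·36) ≡ 16/35. 35⁻¹ ≡ 18 (mod 37) since 35·18 = 630 ≡ 1, so λ ≡ 16·18 ≡ 29.
  x = λ² - 8 - 8 = 841 - 16 ≡ 11; y = λ·(8 - 11) - 36 ≡ 25. → (11, 25)
3G: (11, 25) + (8, 36). λ = (36 - 25)/(8 - 11) ≡ 11/34 mod 37. 34⁻¹ ≡ 12 (mod 37), so λ ≡ 21.
  x = λ² - 11 - 8 = 441 - 19 ≡ 15; y = λ·(11 - 15) - 25 ≡ 2. → (15, 2)
3G = (15, 2).
Finally 3G + H:
(15, 2) + (20, 7). λ = (7 - 2)/(20 - 15) ≡ 5/5 mod 37. 5⁻¹ ≡ 15 (mod 37), so λ ≡ 1.
  x = λ² - 15 - 20 = 1 - 35 ≡ 3; y = λ·(15 - 3) - 2 ≡ 10. → (3, 10)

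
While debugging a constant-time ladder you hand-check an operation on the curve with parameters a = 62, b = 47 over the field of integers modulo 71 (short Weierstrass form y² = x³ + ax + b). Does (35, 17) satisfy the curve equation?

no

y² = 17² ≡ 5; x³ + 62x + 47 = 45092 ≡ 7 (mod 71). 5 ≠ 7.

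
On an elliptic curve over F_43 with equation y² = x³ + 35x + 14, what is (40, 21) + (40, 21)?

(23, 0)

tangent at (40, 21): λ = (3·40² + 35)/(2·21) ≡ 19/42. 42⁻¹ ≡ 42 (mod 43), so λ ≡ 19·42 ≡ 24.
  x = λ² - 40 - 40 = 576 - 80 ≡ 23; y = λ·(40 - 23) - 21 ≡ 0. → (23, 0)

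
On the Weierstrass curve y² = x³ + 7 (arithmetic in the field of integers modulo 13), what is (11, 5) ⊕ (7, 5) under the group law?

(8, 8)

(11, 5) + (7, 5). λ = (5 - 5)/(7 - 11) ≡ 0/9 mod 13. 9⁻¹ ≡ 3 (mod 13), so λ ≡ 0.
  x = λ² - 11 - 7 = 0 - 18 ≡ 8; y = λ·(11 - 8) - 5 ≡ 8. → (8, 8)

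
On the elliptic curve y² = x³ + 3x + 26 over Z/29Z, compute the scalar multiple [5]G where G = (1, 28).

(28, 14)

Repeated addition: build up to 5G.
2G: tangent at (1, 28): λ = (3·1² + 3)/(2·28) ≡ 6/27. 27⁻¹ ≡ 14 (mod 29) since 27·14 = 378 ≡ 1, so λ ≡ 6·14 ≡ 26.
  x = λ² - 1 - 1 = 676 - 2 ≡ 7; y = λ·(1 - 7) - 28 ≡ 19. → (7, 19)
3G: (7, 19) + (1, 28). λ = (28 - 19)/(1 - 7) ≡ 9/23 mod 29. 23⁻¹ ≡ 24 (mod 29) since 23·24 = 552 ≡ 1, so λ ≡ 13.
  x = λ² - 7 - 1 = 169 - 8 ≡ 16; y = λ·(7 - 16) - 19 ≡ 9. → (16, 9)
4G: (16, 9) + (1, 28). λ = (28 - 9)/(1 - 16) ≡ 19/14 mod 29. 14⁻¹ ≡ 27 (mod 29), so λ ≡ 20.
  x = λ² - 16 - 1 = 400 - 17 ≡ 6; y = λ·(16 - 6) - 9 ≡ 17. → (6, 17)
5G: (6, 17) + (1, 28). λ = (28 - 17)/(1 - 6) ≡ 11/24 mod 29. 24⁻¹ ≡ 23 (mod 29) since 24·23 = 552 ≡ 1, so λ ≡ 21.
  x = λ² - 6 - 1 = 441 - 7 ≡ 28; y = λ·(6 - 28) - 17 ≡ 14. → (28, 14)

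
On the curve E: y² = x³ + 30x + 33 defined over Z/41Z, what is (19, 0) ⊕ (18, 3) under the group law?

(19, 0) + (18, 3). λ = (3 - 0)/(18 - 19) ≡ 3/40 mod 41. 40⁻¹ ≡ 40 (mod 41) since 40·40 = 1600 ≡ 1, so λ ≡ 38.
  x = λ² - 19 - 18 = 1444 - 37 ≡ 13; y = λ·(19 - 13) - 0 ≡ 23. → (13, 23)

(13, 23)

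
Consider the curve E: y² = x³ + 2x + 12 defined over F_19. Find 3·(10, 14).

(17, 0)

Write Q = (10, 14).
Repeated addition: build up to 3Q.
2Q: tangent at (10, 14): λ = (3·10² + 2)/(2·14) ≡ 17/9. 9⁻¹ ≡ 17 (mod 19), so λ ≡ 17·17 ≡ 4.
  x = λ² - 10 - 10 = 16 - 20 ≡ 15; y = λ·(10 - 15) - 14 ≡ 4. → (15, 4)
3Q: (15, 4) + (10, 14). λ = (14 - 4)/(10 - 15) ≡ 10/14 mod 19. 14⁻¹ ≡ 15 (mod 19) since 14·15 = 210 ≡ 1, so λ ≡ 17.
  x = λ² - 15 - 10 = 289 - 25 ≡ 17; y = λ·(15 - 17) - 4 ≡ 0. → (17, 0)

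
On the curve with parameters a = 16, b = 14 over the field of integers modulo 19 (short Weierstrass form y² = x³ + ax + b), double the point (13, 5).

tangent at (13, 5): λ = (3·13² + 16)/(2·5) ≡ 10/10. 10⁻¹ ≡ 2 (mod 19) since 10·2 = 20 ≡ 1, so λ ≡ 10·2 ≡ 1.
  x = λ² - 13 - 13 = 1 - 26 ≡ 13; y = λ·(13 - 13) - 5 ≡ 14. → (13, 14)

(13, 14)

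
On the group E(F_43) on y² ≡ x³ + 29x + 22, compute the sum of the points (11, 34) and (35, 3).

(11, 34) + (35, 3). λ = (3 - 34)/(35 - 11) ≡ 12/24 mod 43. 24⁻¹ ≡ 9 (mod 43) since 24·9 = 216 ≡ 1, so λ ≡ 22.
  x = λ² - 11 - 35 = 484 - 46 ≡ 8; y = λ·(11 - 8) - 34 ≡ 32. → (8, 32)

(8, 32)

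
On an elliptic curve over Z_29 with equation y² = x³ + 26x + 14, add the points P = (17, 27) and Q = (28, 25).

(17, 27) + (28, 25). λ = (25 - 27)/(28 - 17) ≡ 27/11 mod 29. 11⁻¹ ≡ 8 (mod 29) since 11·8 = 88 ≡ 1, so λ ≡ 13.
  x = λ² - 17 - 28 = 169 - 45 ≡ 8; y = λ·(17 - 8) - 27 ≡ 3. → (8, 3)

(8, 3)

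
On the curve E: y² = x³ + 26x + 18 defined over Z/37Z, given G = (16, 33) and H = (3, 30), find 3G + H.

First 3G:
Repeated addition: build up to 3G.
2G: tangent at (16, 33): λ = (3·16² + 26)/(2·33) ≡ 17/29. 29⁻¹ ≡ 23 (mod 37) since 29·23 = 667 ≡ 1, so λ ≡ 17·23 ≡ 21.
  x = λ² - 16 - 16 = 441 - 32 ≡ 2; y = λ·(16 - 2) - 33 ≡ 2. → (2, 2)
3G: (2, 2) + (16, 33). λ = (33 - 2)/(16 - 2) ≡ 31/14 mod 37. 14⁻¹ ≡ 8 (mod 37), so λ ≡ 26.
  x = λ² - 2 - 16 = 676 - 18 ≡ 29; y = λ·(2 - 29) - 2 ≡ 36. → (29, 36)
3G = (29, 36).
Finally 3G + H:
(29, 36) + (3, 30). λ = (30 - 36)/(3 - 29) ≡ 31/11 mod 37. 11⁻¹ ≡ 27 (mod 37) since 11·27 = 297 ≡ 1, so λ ≡ 23.
  x = λ² - 29 - 3 = 529 - 32 ≡ 16; y = λ·(29 - 16) - 36 ≡ 4. → (16, 4)

(16, 4)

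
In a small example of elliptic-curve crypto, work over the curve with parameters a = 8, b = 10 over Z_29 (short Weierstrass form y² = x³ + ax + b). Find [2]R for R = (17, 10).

(15, 5)

tangent at (17, 10): λ = (3·17² + 8)/(2·10) ≡ 5/20. 20⁻¹ ≡ 16 (mod 29), so λ ≡ 5·16 ≡ 22.
  x = λ² - 17 - 17 = 484 - 34 ≡ 15; y = λ·(17 - 15) - 10 ≡ 5. → (15, 5)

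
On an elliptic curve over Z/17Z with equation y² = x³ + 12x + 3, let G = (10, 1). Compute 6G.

(10, 16)

Repeated addition: build up to 6G.
2G: tangent at (10, 1): λ = (3·10² + 12)/(2·1) ≡ 6/2. 2⁻¹ ≡ 9 (mod 17) since 2·9 = 18 ≡ 1, so λ ≡ 6·9 ≡ 3.
  x = λ² - 10 - 10 = 9 - 20 ≡ 6; y = λ·(10 - 6) - 1 ≡ 11. → (6, 11)
3G: (6, 11) + (10, 1). λ = (1 - 11)/(10 - 6) ≡ 7/4 mod 17. 4⁻¹ ≡ 13 (mod 17), so λ ≡ 6.
  x = λ² - 6 - 10 = 36 - 16 ≡ 3; y = λ·(6 - 3) - 11 ≡ 7. → (3, 7)
4G: (3, 7) + (10, 1). λ = (1 - 7)/(10 - 3) ≡ 11/7 mod 17. 7⁻¹ ≡ 5 (mod 17) since 7·5 = 35 ≡ 1, so λ ≡ 4.
  x = λ² - 3 - 10 = 16 - 13 ≡ 3; y = λ·(3 - 3) - 7 ≡ 10. → (3, 10)
5G: (3, 10) + (10, 1). λ = (1 - 10)/(10 - 3) ≡ 8/7 mod 17. 7⁻¹ ≡ 5 (mod 17), so λ ≡ 6.
  x = λ² - 3 - 10 = 36 - 13 ≡ 6; y = λ·(3 - 6) - 10 ≡ 6. → (6, 6)
6G: (6, 6) + (10, 1). λ = (1 - 6)/(10 - 6) ≡ 12/4 mod 17. 4⁻¹ ≡ 13 (mod 17) since 4·13 = 52 ≡ 1, so λ ≡ 3.
  x = λ² - 6 - 10 = 9 - 16 ≡ 10; y = λ·(6 - 10) - 6 ≡ 16. → (10, 16)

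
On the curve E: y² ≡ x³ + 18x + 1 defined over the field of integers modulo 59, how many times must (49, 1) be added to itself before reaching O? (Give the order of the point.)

3

2P: tangent at (49, 1): λ = (3·49² + 18)/(2·1) ≡ 23/2. 2⁻¹ ≡ 30 (mod 59) since 2·30 = 60 ≡ 1, so λ ≡ 23·30 ≡ 41.
  x = λ² - 49 - 49 = 1681 - 98 ≡ 49; y = λ·(49 - 49) - 1 ≡ 58. → (49, 58)
3P: (49, 58) + (49, 1): same x and y₁ ≡ -y₂, so the sum is O.
3P = O, so the order is 3.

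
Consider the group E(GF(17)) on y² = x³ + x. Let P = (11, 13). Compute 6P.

Double-and-add on 6 = (110)₂. Start with P = (11, 13) for the leading 1-bit.
double: tangent at (11, 13): λ = (3·11² + 1)/(2·13) ≡ 7/9. 9⁻¹ ≡ 2 (mod 17), so λ ≡ 7·2 ≡ 14.
  x = λ² - 11 - 11 = 196 - 22 ≡ 4; y = λ·(11 - 4) - 13 ≡ 0. → (4, 0)
add P: (4, 0) + (11, 13). λ = (13 - 0)/(11 - 4) ≡ 13/7 mod 17. 7⁻¹ ≡ 5 (mod 17) since 7·5 = 35 ≡ 1, so λ ≡ 14.
  x = λ² - 4 - 11 = 196 - 15 ≡ 11; y = λ·(4 - 11) - 0 ≡ 4. → (11, 4)
double: tangent at (11, 4): λ = (3·11² + 1)/(2·4) ≡ 7/8. 8⁻¹ ≡ 15 (mod 17), so λ ≡ 7·15 ≡ 3.
  x = λ² - 11 - 11 = 9 - 22 ≡ 4; y = λ·(11 - 4) - 4 ≡ 0. → (4, 0)

(4, 0)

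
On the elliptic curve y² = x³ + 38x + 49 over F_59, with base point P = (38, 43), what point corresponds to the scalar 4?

(27, 52)

Repeated addition: build up to 4P.
2P: tangent at (38, 43): λ = (3·38² + 38)/(2·43) ≡ 4/27. 27⁻¹ ≡ 35 (mod 59) since 27·35 = 945 ≡ 1, so λ ≡ 4·35 ≡ 22.
  x = λ² - 38 - 38 = 484 - 76 ≡ 54; y = λ·(38 - 54) - 43 ≡ 18. → (54, 18)
3P: (54, 18) + (38, 43). λ = (43 - 18)/(38 - 54) ≡ 25/43 mod 59. 43⁻¹ ≡ 11 (mod 59) since 43·11 = 473 ≡ 1, so λ ≡ 39.
  x = λ² - 54 - 38 = 1521 - 92 ≡ 13; y = λ·(54 - 13) - 18 ≡ 47. → (13, 47)
4P: (13, 47) + (38, 43). λ = (43 - 47)/(38 - 13) ≡ 55/25 mod 59. 25⁻¹ ≡ 26 (mod 59) since 25·26 = 650 ≡ 1, so λ ≡ 14.
  x = λ² - 13 - 38 = 196 - 51 ≡ 27; y = λ·(13 - 27) - 47 ≡ 52. → (27, 52)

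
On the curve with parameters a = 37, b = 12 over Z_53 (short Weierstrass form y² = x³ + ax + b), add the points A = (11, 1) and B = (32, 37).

(27, 17)

(11, 1) + (32, 37). λ = (37 - 1)/(32 - 11) ≡ 36/21 mod 53. 21⁻¹ ≡ 48 (mod 53), so λ ≡ 32.
  x = λ² - 11 - 32 = 1024 - 43 ≡ 27; y = λ·(11 - 27) - 1 ≡ 17. → (27, 17)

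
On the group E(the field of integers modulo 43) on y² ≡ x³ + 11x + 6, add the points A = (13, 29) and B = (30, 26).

(10, 16)

(13, 29) + (30, 26). λ = (26 - 29)/(30 - 13) ≡ 40/17 mod 43. 17⁻¹ ≡ 38 (mod 43), so λ ≡ 15.
  x = λ² - 13 - 30 = 225 - 43 ≡ 10; y = λ·(13 - 10) - 29 ≡ 16. → (10, 16)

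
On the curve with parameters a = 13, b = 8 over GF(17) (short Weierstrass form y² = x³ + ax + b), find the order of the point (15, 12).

2P: tangent at (15, 12): λ = (3·15² + 13)/(2·12) ≡ 8/7. 7⁻¹ ≡ 5 (mod 17), so λ ≡ 8·5 ≡ 6.
  x = λ² - 15 - 15 = 36 - 30 ≡ 6; y = λ·(15 - 6) - 12 ≡ 8. → (6, 8)
3P: (6, 8) + (15, 12). λ = (12 - 8)/(15 - 6) ≡ 4/9 mod 17. 9⁻¹ ≡ 2 (mod 17) since 9·2 = 18 ≡ 1, so λ ≡ 8.
  x = λ² - 6 - 15 = 64 - 21 ≡ 9; y = λ·(6 - 9) - 8 ≡ 2. → (9, 2)
4P: (9, 2) + (15, 12). λ = (12 - 2)/(15 - 9) ≡ 10/6 mod 17. 6⁻¹ ≡ 3 (mod 17) since 6·3 = 18 ≡ 1, so λ ≡ 13.
  x = λ² - 9 - 15 = 169 - 24 ≡ 9; y = λ·(9 - 9) - 2 ≡ 15. → (9, 15)
5P: (9, 15) + (15, 12). λ = (12 - 15)/(15 - 9) ≡ 14/6 mod 17. 6⁻¹ ≡ 3 (mod 17), so λ ≡ 8.
  x = λ² - 9 - 15 = 64 - 24 ≡ 6; y = λ·(9 - 6) - 15 ≡ 9. → (6, 9)
6P: (6, 9) + (15, 12). λ = (12 - 9)/(15 - 6) ≡ 3/9 mod 17. 9⁻¹ ≡ 2 (mod 17), so λ ≡ 6.
  x = λ² - 6 - 15 = 36 - 21 ≡ 15; y = λ·(6 - 15) - 9 ≡ 5. → (15, 5)
7P: (15, 5) + (15, 12): same x and y₁ ≡ -y₂, so the sum is 𝒪.
7P = 𝒪, so the order is 7.

7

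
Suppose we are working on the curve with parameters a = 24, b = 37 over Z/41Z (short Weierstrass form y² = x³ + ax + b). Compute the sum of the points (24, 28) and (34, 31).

(4, 19)

(24, 28) + (34, 31). λ = (31 - 28)/(34 - 24) ≡ 3/10 mod 41. 10⁻¹ ≡ 37 (mod 41) since 10·37 = 370 ≡ 1, so λ ≡ 29.
  x = λ² - 24 - 34 = 841 - 58 ≡ 4; y = λ·(24 - 4) - 28 ≡ 19. → (4, 19)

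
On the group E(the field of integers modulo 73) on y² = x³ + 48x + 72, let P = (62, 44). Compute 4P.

(3, 43)

Double-and-add on 4 = (100)₂. Start with P = (62, 44) for the leading 1-bit.
double: tangent at (62, 44): λ = (3·62² + 48)/(2·44) ≡ 46/15. 15⁻¹ ≡ 39 (mod 73), so λ ≡ 46·39 ≡ 42.
  x = λ² - 62 - 62 = 1764 - 124 ≡ 34; y = λ·(62 - 34) - 44 ≡ 37. → (34, 37)
double: tangent at (34, 37): λ = (3·34² + 48)/(2·37) ≡ 12/1. 1⁻¹ ≡ 1 (mod 73) since 1·1 = 1 ≡ 1, so λ ≡ 12·1 ≡ 12.
  x = λ² - 34 - 34 = 144 - 68 ≡ 3; y = λ·(34 - 3) - 37 ≡ 43. → (3, 43)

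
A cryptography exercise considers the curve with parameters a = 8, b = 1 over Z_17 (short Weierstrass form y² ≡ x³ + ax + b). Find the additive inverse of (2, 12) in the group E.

(2, 5)

-(2, 12) = (2, -12 mod 17) = (2, 5).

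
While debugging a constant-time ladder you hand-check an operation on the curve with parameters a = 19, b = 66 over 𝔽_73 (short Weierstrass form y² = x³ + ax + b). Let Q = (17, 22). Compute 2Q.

tangent at (17, 22): λ = (3·17² + 19)/(2·22) ≡ 10/44. 44⁻¹ ≡ 5 (mod 73), so λ ≡ 10·5 ≡ 50.
  x = λ² - 17 - 17 = 2500 - 34 ≡ 57; y = λ·(17 - 57) - 22 ≡ 22. → (57, 22)

(57, 22)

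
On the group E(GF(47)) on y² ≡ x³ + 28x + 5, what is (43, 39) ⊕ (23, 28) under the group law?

(35, 3)

(43, 39) + (23, 28). λ = (28 - 39)/(23 - 43) ≡ 36/27 mod 47. 27⁻¹ ≡ 7 (mod 47) since 27·7 = 189 ≡ 1, so λ ≡ 17.
  x = λ² - 43 - 23 = 289 - 66 ≡ 35; y = λ·(43 - 35) - 39 ≡ 3. → (35, 3)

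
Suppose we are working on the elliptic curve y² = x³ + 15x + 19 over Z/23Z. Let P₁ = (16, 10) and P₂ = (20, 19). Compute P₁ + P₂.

(16, 10) + (20, 19). λ = (19 - 10)/(20 - 16) ≡ 9/4 mod 23. 4⁻¹ ≡ 6 (mod 23) since 4·6 = 24 ≡ 1, so λ ≡ 8.
  x = λ² - 16 - 20 = 64 - 36 ≡ 5; y = λ·(16 - 5) - 10 ≡ 9. → (5, 9)

(5, 9)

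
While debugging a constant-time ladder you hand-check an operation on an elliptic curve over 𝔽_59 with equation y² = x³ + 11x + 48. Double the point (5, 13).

tangent at (5, 13): λ = (3·5² + 11)/(2·13) ≡ 27/26. 26⁻¹ ≡ 25 (mod 59), so λ ≡ 27·25 ≡ 26.
  x = λ² - 5 - 5 = 676 - 10 ≡ 17; y = λ·(5 - 17) - 13 ≡ 29. → (17, 29)

(17, 29)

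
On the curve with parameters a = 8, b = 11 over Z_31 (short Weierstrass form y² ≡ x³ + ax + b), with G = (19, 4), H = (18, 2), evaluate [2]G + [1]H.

(2, 29)

First 2G:
Repeated addition: build up to 2G.
2G: tangent at (19, 4): λ = (3·19² + 8)/(2·4) ≡ 6/8. 8⁻¹ ≡ 4 (mod 31), so λ ≡ 6·4 ≡ 24.
  x = λ² - 19 - 19 = 576 - 38 ≡ 11; y = λ·(19 - 11) - 4 ≡ 2. → (11, 2)
2G = (11, 2).
Finally 2G + H:
(11, 2) + (18, 2). λ = (2 - 2)/(18 - 11) ≡ 0/7 mod 31. 7⁻¹ ≡ 9 (mod 31), so λ ≡ 0.
  x = λ² - 11 - 18 = 0 - 29 ≡ 2; y = λ·(11 - 2) - 2 ≡ 29. → (2, 29)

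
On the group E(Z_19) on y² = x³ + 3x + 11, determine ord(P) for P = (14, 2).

2P: tangent at (14, 2): λ = (3·14² + 3)/(2·2) ≡ 2/4. 4⁻¹ ≡ 5 (mod 19), so λ ≡ 2·5 ≡ 10.
  x = λ² - 14 - 14 = 100 - 28 ≡ 15; y = λ·(14 - 15) - 2 ≡ 7. → (15, 7)
3P: (15, 7) + (14, 2). λ = (2 - 7)/(14 - 15) ≡ 14/18 mod 19. 18⁻¹ ≡ 18 (mod 19) since 18·18 = 324 ≡ 1, so λ ≡ 5.
  x = λ² - 15 - 14 = 25 - 29 ≡ 15; y = λ·(15 - 15) - 7 ≡ 12. → (15, 12)
4P: (15, 12) + (14, 2). λ = (2 - 12)/(14 - 15) ≡ 9/18 mod 19. 18⁻¹ ≡ 18 (mod 19), so λ ≡ 10.
  x = λ² - 15 - 14 = 100 - 29 ≡ 14; y = λ·(15 - 14) - 12 ≡ 17. → (14, 17)
5P: (14, 17) + (14, 2): same x and y₁ ≡ -y₂, so the sum is the point at infinity.
5P = the point at infinity, so the order is 5.

5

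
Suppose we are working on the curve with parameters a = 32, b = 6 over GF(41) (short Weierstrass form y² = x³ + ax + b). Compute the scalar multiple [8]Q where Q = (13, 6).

Double-and-add on 8 = (1000)₂. Start with Q = (13, 6) for the leading 1-bit.
double: tangent at (13, 6): λ = (3·13² + 32)/(2·6) ≡ 6/12. 12⁻¹ ≡ 24 (mod 41), so λ ≡ 6·24 ≡ 21.
  x = λ² - 13 - 13 = 441 - 26 ≡ 5; y = λ·(13 - 5) - 6 ≡ 39. → (5, 39)
double: tangent at (5, 39): λ = (3·5² + 32)/(2·39) ≡ 25/37. 37⁻¹ ≡ 10 (mod 41), so λ ≡ 25·10 ≡ 4.
  x = λ² - 5 - 5 = 16 - 10 ≡ 6; y = λ·(5 - 6) - 39 ≡ 39. → (6, 39)
double: tangent at (6, 39): λ = (3·6² + 32)/(2·39) ≡ 17/37. 37⁻¹ ≡ 10 (mod 41), so λ ≡ 17·10 ≡ 6.
  x = λ² - 6 - 6 = 36 - 12 ≡ 24; y = λ·(6 - 24) - 39 ≡ 17. → (24, 17)

(24, 17)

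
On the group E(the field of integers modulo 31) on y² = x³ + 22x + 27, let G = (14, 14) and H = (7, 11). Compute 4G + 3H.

First 4G:
Repeated addition: build up to 4G.
2G: tangent at (14, 14): λ = (3·14² + 22)/(2·14) ≡ 21/28. 28⁻¹ ≡ 10 (mod 31), so λ ≡ 21·10 ≡ 24.
  x = λ² - 14 - 14 = 576 - 28 ≡ 21; y = λ·(14 - 21) - 14 ≡ 4. → (21, 4)
3G: (21, 4) + (14, 14). λ = (14 - 4)/(14 - 21) ≡ 10/24 mod 31. 24⁻¹ ≡ 22 (mod 31), so λ ≡ 3.
  x = λ² - 21 - 14 = 9 - 35 ≡ 5; y = λ·(21 - 5) - 4 ≡ 13. → (5, 13)
4G: (5, 13) + (14, 14). λ = (14 - 13)/(14 - 5) ≡ 1/9 mod 31. 9⁻¹ ≡ 7 (mod 31) since 9·7 = 63 ≡ 1, so λ ≡ 7.
  x = λ² - 5 - 14 = 49 - 19 ≡ 30; y = λ·(5 - 30) - 13 ≡ 29. → (30, 29)
4G = (30, 29).
Next 3H:
Repeated addition: build up to 3H.
2H: tangent at (7, 11): λ = (3·7² + 22)/(2·11) ≡ 14/22. 22⁻¹ ≡ 24 (mod 31), so λ ≡ 14·24 ≡ 26.
  x = λ² - 7 - 7 = 676 - 14 ≡ 11; y = λ·(7 - 11) - 11 ≡ 9. → (11, 9)
3H: (11, 9) + (7, 11). λ = (11 - 9)/(7 - 11) ≡ 2/27 mod 31. 27⁻¹ ≡ 23 (mod 31), so λ ≡ 15.
  x = λ² - 11 - 7 = 225 - 18 ≡ 21; y = λ·(11 - 21) - 9 ≡ 27. → (21, 27)
3H = (21, 27).
Finally 4G + 3H:
(30, 29) + (21, 27). λ = (27 - 29)/(21 - 30) ≡ 29/22 mod 31. 22⁻¹ ≡ 24 (mod 31), so λ ≡ 14.
  x = λ² - 30 - 21 = 196 - 51 ≡ 21; y = λ·(30 - 21) - 29 ≡ 4. → (21, 4)

(21, 4)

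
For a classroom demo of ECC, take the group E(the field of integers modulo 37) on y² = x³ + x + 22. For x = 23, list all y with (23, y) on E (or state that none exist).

none

x³ + 1x + 22 = 12212 ≡ 2 (mod 37).
2 is a non-residue mod 37; no y exists.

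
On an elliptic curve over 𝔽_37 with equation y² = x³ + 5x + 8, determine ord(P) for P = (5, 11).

2P: tangent at (5, 11): λ = (3·5² + 5)/(2·11) ≡ 6/22. 22⁻¹ ≡ 32 (mod 37), so λ ≡ 6·32 ≡ 7.
  x = λ² - 5 - 5 = 49 - 10 ≡ 2; y = λ·(5 - 2) - 11 ≡ 10. → (2, 10)
3P: (2, 10) + (5, 11). λ = (11 - 10)/(5 - 2) ≡ 1/3 mod 37. 3⁻¹ ≡ 25 (mod 37) since 3·25 = 75 ≡ 1, so λ ≡ 25.
  x = λ² - 2 - 5 = 625 - 7 ≡ 26; y = λ·(2 - 26) - 10 ≡ 19. → (26, 19)
4P: (26, 19) + (5, 11). λ = (11 - 19)/(5 - 26) ≡ 29/16 mod 37. 16⁻¹ ≡ 7 (mod 37), so λ ≡ 18.
  x = λ² - 26 - 5 = 324 - 31 ≡ 34; y = λ·(26 - 34) - 19 ≡ 22. → (34, 22)
5P: (34, 22) + (5, 11). λ = (11 - 22)/(5 - 34) ≡ 26/8 mod 37. 8⁻¹ ≡ 14 (mod 37), so λ ≡ 31.
  x = λ² - 34 - 5 = 961 - 39 ≡ 34; y = λ·(34 - 34) - 22 ≡ 15. → (34, 15)
6P: (34, 15) + (5, 11). λ = (11 - 15)/(5 - 34) ≡ 33/8 mod 37. 8⁻¹ ≡ 14 (mod 37), so λ ≡ 18.
  x = λ² - 34 - 5 = 324 - 39 ≡ 26; y = λ·(34 - 26) - 15 ≡ 18. → (26, 18)
7P: (26, 18) + (5, 11). λ = (11 - 18)/(5 - 26) ≡ 30/16 mod 37. 16⁻¹ ≡ 7 (mod 37), so λ ≡ 25.
  x = λ² - 26 - 5 = 625 - 31 ≡ 2; y = λ·(26 - 2) - 18 ≡ 27. → (2, 27)
8P: (2, 27) + (5, 11). λ = (11 - 27)/(5 - 2) ≡ 21/3 mod 37. 3⁻¹ ≡ 25 (mod 37), so λ ≡ 7.
  x = λ² - 2 - 5 = 49 - 7 ≡ 5; y = λ·(2 - 5) - 27 ≡ 26. → (5, 26)
9P: (5, 26) + (5, 11): same x and y₁ ≡ -y₂, so the sum is ∞.
9P = ∞, so the order is 9.

9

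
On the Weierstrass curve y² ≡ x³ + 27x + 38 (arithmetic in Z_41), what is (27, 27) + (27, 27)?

(28, 14)

tangent at (27, 27): λ = (3·27² + 27)/(2·27) ≡ 0/13. 13⁻¹ ≡ 19 (mod 41) since 13·19 = 247 ≡ 1, so λ ≡ 0·19 ≡ 0.
  x = λ² - 27 - 27 = 0 - 54 ≡ 28; y = λ·(27 - 28) - 27 ≡ 14. → (28, 14)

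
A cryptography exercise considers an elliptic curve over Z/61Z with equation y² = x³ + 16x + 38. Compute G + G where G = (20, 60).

(25, 52)

tangent at (20, 60): λ = (3·20² + 16)/(2·60) ≡ 57/59. 59⁻¹ ≡ 30 (mod 61), so λ ≡ 57·30 ≡ 2.
  x = λ² - 20 - 20 = 4 - 40 ≡ 25; y = λ·(20 - 25) - 60 ≡ 52. → (25, 52)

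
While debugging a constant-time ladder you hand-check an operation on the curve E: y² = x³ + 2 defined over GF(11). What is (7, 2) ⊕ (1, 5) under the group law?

(6, 3)

(7, 2) + (1, 5). λ = (5 - 2)/(1 - 7) ≡ 3/5 mod 11. 5⁻¹ ≡ 9 (mod 11), so λ ≡ 5.
  x = λ² - 7 - 1 = 25 - 8 ≡ 6; y = λ·(7 - 6) - 2 ≡ 3. → (6, 3)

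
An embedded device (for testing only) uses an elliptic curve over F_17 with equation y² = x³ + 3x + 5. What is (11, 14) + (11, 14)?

tangent at (11, 14): λ = (3·11² + 3)/(2·14) ≡ 9/11. 11⁻¹ ≡ 14 (mod 17), so λ ≡ 9·14 ≡ 7.
  x = λ² - 11 - 11 = 49 - 22 ≡ 10; y = λ·(11 - 10) - 14 ≡ 10. → (10, 10)

(10, 10)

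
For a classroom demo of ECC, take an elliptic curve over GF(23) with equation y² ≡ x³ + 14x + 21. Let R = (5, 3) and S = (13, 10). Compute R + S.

(5, 3) + (13, 10). λ = (10 - 3)/(13 - 5) ≡ 7/8 mod 23. 8⁻¹ ≡ 3 (mod 23) since 8·3 = 24 ≡ 1, so λ ≡ 21.
  x = λ² - 5 - 13 = 441 - 18 ≡ 9; y = λ·(5 - 9) - 3 ≡ 5. → (9, 5)

(9, 5)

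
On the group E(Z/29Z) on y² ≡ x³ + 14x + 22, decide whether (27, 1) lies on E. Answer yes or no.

no

y² = 1² ≡ 1; x³ + 14x + 22 = 20083 ≡ 15 (mod 29). 1 ≠ 15.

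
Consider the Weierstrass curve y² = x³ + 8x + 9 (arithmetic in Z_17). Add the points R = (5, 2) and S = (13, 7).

(14, 3)

(5, 2) + (13, 7). λ = (7 - 2)/(13 - 5) ≡ 5/8 mod 17. 8⁻¹ ≡ 15 (mod 17) since 8·15 = 120 ≡ 1, so λ ≡ 7.
  x = λ² - 5 - 13 = 49 - 18 ≡ 14; y = λ·(5 - 14) - 2 ≡ 3. → (14, 3)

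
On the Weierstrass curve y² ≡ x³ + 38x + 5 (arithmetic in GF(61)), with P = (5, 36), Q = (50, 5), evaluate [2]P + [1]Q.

First 2P:
Repeated addition: build up to 2P.
2P: tangent at (5, 36): λ = (3·5² + 38)/(2·36) ≡ 52/11. 11⁻¹ ≡ 50 (mod 61) since 11·50 = 550 ≡ 1, so λ ≡ 52·50 ≡ 38.
  x = λ² - 5 - 5 = 1444 - 10 ≡ 31; y = λ·(5 - 31) - 36 ≡ 13. → (31, 13)
2P = (31, 13).
Finally 2P + Q:
(31, 13) + (50, 5). λ = (5 - 13)/(50 - 31) ≡ 53/19 mod 61. 19⁻¹ ≡ 45 (mod 61) since 19·45 = 855 ≡ 1, so λ ≡ 6.
  x = λ² - 31 - 50 = 36 - 81 ≡ 16; y = λ·(31 - 16) - 13 ≡ 16. → (16, 16)

(16, 16)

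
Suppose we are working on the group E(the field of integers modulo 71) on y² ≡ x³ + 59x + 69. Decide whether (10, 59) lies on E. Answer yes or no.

y² = 59² ≡ 2; x³ + 59x + 69 = 1659 ≡ 26 (mod 71). 2 ≠ 26.

no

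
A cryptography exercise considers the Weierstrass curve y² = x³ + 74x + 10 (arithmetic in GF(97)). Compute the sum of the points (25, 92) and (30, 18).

(36, 32)

(25, 92) + (30, 18). λ = (18 - 92)/(30 - 25) ≡ 23/5 mod 97. 5⁻¹ ≡ 39 (mod 97), so λ ≡ 24.
  x = λ² - 25 - 30 = 576 - 55 ≡ 36; y = λ·(25 - 36) - 92 ≡ 32. → (36, 32)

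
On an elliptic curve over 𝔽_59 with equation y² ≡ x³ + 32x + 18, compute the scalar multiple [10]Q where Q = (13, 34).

Repeated addition: build up to 10Q.
2Q: tangent at (13, 34): λ = (3·13² + 32)/(2·34) ≡ 8/9. 9⁻¹ ≡ 46 (mod 59) since 9·46 = 414 ≡ 1, so λ ≡ 8·46 ≡ 14.
  x = λ² - 13 - 13 = 196 - 26 ≡ 52; y = λ·(13 - 52) - 34 ≡ 10. → (52, 10)
3Q: (52, 10) + (13, 34). λ = (34 - 10)/(13 - 52) ≡ 24/20 mod 59. 20⁻¹ ≡ 3 (mod 59), so λ ≡ 13.
  x = λ² - 52 - 13 = 169 - 65 ≡ 45; y = λ·(52 - 45) - 10 ≡ 22. → (45, 22)
4Q: (45, 22) + (13, 34). λ = (34 - 22)/(13 - 45) ≡ 12/27 mod 59. 27⁻¹ ≡ 35 (mod 59) since 27·35 = 945 ≡ 1, so λ ≡ 7.
  x = λ² - 45 - 13 = 49 - 58 ≡ 50; y = λ·(45 - 50) - 22 ≡ 2. → (50, 2)
5Q: (50, 2) + (13, 34). λ = (34 - 2)/(13 - 50) ≡ 32/22 mod 59. 22⁻¹ ≡ 51 (mod 59) since 22·51 = 1122 ≡ 1, so λ ≡ 39.
  x = λ² - 50 - 13 = 1521 - 63 ≡ 42; y = λ·(50 - 42) - 2 ≡ 15. → (42, 15)
6Q: (42, 15) + (13, 34). λ = (34 - 15)/(13 - 42) ≡ 19/30 mod 59. 30⁻¹ ≡ 2 (mod 59), so λ ≡ 38.
  x = λ² - 42 - 13 = 1444 - 55 ≡ 32; y = λ·(42 - 32) - 15 ≡ 11. → (32, 11)
7Q: (32, 11) + (13, 34). λ = (34 - 11)/(13 - 32) ≡ 23/40 mod 59. 40⁻¹ ≡ 31 (mod 59), so λ ≡ 5.
  x = λ² - 32 - 13 = 25 - 45 ≡ 39; y = λ·(32 - 39) - 11 ≡ 13. → (39, 13)
8Q: (39, 13) + (13, 34). λ = (34 - 13)/(13 - 39) ≡ 21/33 mod 59. 33⁻¹ ≡ 34 (mod 59), so λ ≡ 6.
  x = λ² - 39 - 13 = 36 - 52 ≡ 43; y = λ·(39 - 43) - 13 ≡ 22. → (43, 22)
9Q: (43, 22) + (13, 34). λ = (34 - 22)/(13 - 43) ≡ 12/29 mod 59. 29⁻¹ ≡ 57 (mod 59), so λ ≡ 35.
  x = λ² - 43 - 13 = 1225 - 56 ≡ 48; y = λ·(43 - 48) - 22 ≡ 39. → (48, 39)
10Q: (48, 39) + (13, 34). λ = (34 - 39)/(13 - 48) ≡ 54/24 mod 59. 24⁻¹ ≡ 32 (mod 59), so λ ≡ 17.
  x = λ² - 48 - 13 = 289 - 61 ≡ 51; y = λ·(48 - 51) - 39 ≡ 28. → (51, 28)

(51, 28)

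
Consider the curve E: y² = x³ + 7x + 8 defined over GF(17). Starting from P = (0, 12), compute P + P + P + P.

Double-and-add on 4 = (100)₂. Start with P = (0, 12) for the leading 1-bit.
double: tangent at (0, 12): λ = (3·0² + 7)/(2·12) ≡ 7/7. 7⁻¹ ≡ 5 (mod 17), so λ ≡ 7·5 ≡ 1.
  x = λ² - 0 - 0 = 1 - 0 ≡ 1; y = λ·(0 - 1) - 12 ≡ 4. → (1, 4)
double: tangent at (1, 4): λ = (3·1² + 7)/(2·4) ≡ 10/8. 8⁻¹ ≡ 15 (mod 17) since 8·15 = 120 ≡ 1, so λ ≡ 10·15 ≡ 14.
  x = λ² - 1 - 1 = 196 - 2 ≡ 7; y = λ·(1 - 7) - 4 ≡ 14. → (7, 14)

(7, 14)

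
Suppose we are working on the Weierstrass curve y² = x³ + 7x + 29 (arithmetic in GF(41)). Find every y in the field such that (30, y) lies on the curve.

x³ + 7x + 29 = 27239 ≡ 15 (mod 41).
15 is a non-residue mod 41; no y exists.

none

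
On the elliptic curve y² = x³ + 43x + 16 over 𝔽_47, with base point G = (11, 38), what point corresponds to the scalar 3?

(21, 34)

Repeated addition: build up to 3G.
2G: tangent at (11, 38): λ = (3·11² + 43)/(2·38) ≡ 30/29. 29⁻¹ ≡ 13 (mod 47), so λ ≡ 30·13 ≡ 14.
  x = λ² - 11 - 11 = 196 - 22 ≡ 33; y = λ·(11 - 33) - 38 ≡ 30. → (33, 30)
3G: (33, 30) + (11, 38). λ = (38 - 30)/(11 - 33) ≡ 8/25 mod 47. 25⁻¹ ≡ 32 (mod 47), so λ ≡ 21.
  x = λ² - 33 - 11 = 441 - 44 ≡ 21; y = λ·(33 - 21) - 30 ≡ 34. → (21, 34)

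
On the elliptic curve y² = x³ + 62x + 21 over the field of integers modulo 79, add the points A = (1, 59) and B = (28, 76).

(1, 59) + (28, 76). λ = (76 - 59)/(28 - 1) ≡ 17/27 mod 79. 27⁻¹ ≡ 41 (mod 79), so λ ≡ 65.
  x = λ² - 1 - 28 = 4225 - 29 ≡ 9; y = λ·(1 - 9) - 59 ≡ 53. → (9, 53)

(9, 53)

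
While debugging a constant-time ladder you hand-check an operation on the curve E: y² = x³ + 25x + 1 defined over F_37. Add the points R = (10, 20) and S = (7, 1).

(19, 34)

(10, 20) + (7, 1). λ = (1 - 20)/(7 - 10) ≡ 18/34 mod 37. 34⁻¹ ≡ 12 (mod 37), so λ ≡ 31.
  x = λ² - 10 - 7 = 961 - 17 ≡ 19; y = λ·(10 - 19) - 20 ≡ 34. → (19, 34)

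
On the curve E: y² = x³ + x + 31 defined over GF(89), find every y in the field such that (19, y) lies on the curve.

none

x³ + 1x + 31 = 6909 ≡ 56 (mod 89).
56 is a non-residue mod 89; no y exists.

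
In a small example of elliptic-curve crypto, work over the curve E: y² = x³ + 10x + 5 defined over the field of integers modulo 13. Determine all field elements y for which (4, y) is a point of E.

x³ + 10x + 5 = 109 ≡ 5 (mod 13).
5 is a non-residue mod 13; no y exists.

none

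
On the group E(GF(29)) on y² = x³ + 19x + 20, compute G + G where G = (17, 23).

tangent at (17, 23): λ = (3·17² + 19)/(2·23) ≡ 16/17. 17⁻¹ ≡ 12 (mod 29), so λ ≡ 16·12 ≡ 18.
  x = λ² - 17 - 17 = 324 - 34 ≡ 0; y = λ·(17 - 0) - 23 ≡ 22. → (0, 22)

(0, 22)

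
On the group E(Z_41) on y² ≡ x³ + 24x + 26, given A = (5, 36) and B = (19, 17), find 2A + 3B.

First 2A:
Repeated addition: build up to 2A.
2A: tangent at (5, 36): λ = (3·5² + 24)/(2·36) ≡ 17/31. 31⁻¹ ≡ 4 (mod 41), so λ ≡ 17·4 ≡ 27.
  x = λ² - 5 - 5 = 729 - 10 ≡ 22; y = λ·(5 - 22) - 36 ≡ 38. → (22, 38)
2A = (22, 38).
Next 3B:
Repeated addition: build up to 3B.
2B: tangent at (19, 17): λ = (3·19² + 24)/(2·17) ≡ 0/34. 34⁻¹ ≡ 35 (mod 41) since 34·35 = 1190 ≡ 1, so λ ≡ 0·35 ≡ 0.
  x = λ² - 19 - 19 = 0 - 38 ≡ 3; y = λ·(19 - 3) - 17 ≡ 24. → (3, 24)
3B: (3, 24) + (19, 17). λ = (17 - 24)/(19 - 3) ≡ 34/16 mod 41. 16⁻¹ ≡ 18 (mod 41), so λ ≡ 38.
  x = λ² - 3 - 19 = 1444 - 22 ≡ 28; y = λ·(3 - 28) - 24 ≡ 10. → (28, 10)
3B = (28, 10).
Finally 2A + 3B:
(22, 38) + (28, 10). λ = (10 - 38)/(28 - 22) ≡ 13/6 mod 41. 6⁻¹ ≡ 7 (mod 41) since 6·7 = 42 ≡ 1, so λ ≡ 9.
  x = λ² - 22 - 28 = 81 - 50 ≡ 31; y = λ·(22 - 31) - 38 ≡ 4. → (31, 4)

(31, 4)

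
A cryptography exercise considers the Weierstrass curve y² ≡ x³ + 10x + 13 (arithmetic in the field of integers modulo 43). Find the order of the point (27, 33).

2P: tangent at (27, 33): λ = (3·27² + 10)/(2·33) ≡ 4/23. 23⁻¹ ≡ 15 (mod 43) since 23·15 = 345 ≡ 1, so λ ≡ 4·15 ≡ 17.
  x = λ² - 27 - 27 = 289 - 54 ≡ 20; y = λ·(27 - 20) - 33 ≡ 0. → (20, 0)
3P: (20, 0) + (27, 33). λ = (33 - 0)/(27 - 20) ≡ 33/7 mod 43. 7⁻¹ ≡ 37 (mod 43) since 7·37 = 259 ≡ 1, so λ ≡ 17.
  x = λ² - 20 - 27 = 289 - 47 ≡ 27; y = λ·(20 - 27) - 0 ≡ 10. → (27, 10)
4P: (27, 10) + (27, 33): same x and y₁ ≡ -y₂, so the sum is 𝒪.
4P = 𝒪, so the order is 4.

4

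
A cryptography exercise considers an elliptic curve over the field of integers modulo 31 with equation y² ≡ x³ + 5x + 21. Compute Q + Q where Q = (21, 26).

tangent at (21, 26): λ = (3·21² + 5)/(2·26) ≡ 26/21. 21⁻¹ ≡ 3 (mod 31), so λ ≡ 26·3 ≡ 16.
  x = λ² - 21 - 21 = 256 - 42 ≡ 28; y = λ·(21 - 28) - 26 ≡ 17. → (28, 17)

(28, 17)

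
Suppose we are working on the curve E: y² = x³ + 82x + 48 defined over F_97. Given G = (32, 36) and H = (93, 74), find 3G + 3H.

(77, 37)

First 3G:
Repeated addition: build up to 3G.
2G: tangent at (32, 36): λ = (3·32² + 82)/(2·36) ≡ 50/72. 72⁻¹ ≡ 31 (mod 97) since 72·31 = 2232 ≡ 1, so λ ≡ 50·31 ≡ 95.
  x = λ² - 32 - 32 = 9025 - 64 ≡ 37; y = λ·(32 - 37) - 36 ≡ 71. → (37, 71)
3G: (37, 71) + (32, 36). λ = (36 - 71)/(32 - 37) ≡ 62/92 mod 97. 92⁻¹ ≡ 58 (mod 97) since 92·58 = 5336 ≡ 1, so λ ≡ 7.
  x = λ² - 37 - 32 = 49 - 69 ≡ 77; y = λ·(37 - 77) - 71 ≡ 37. → (77, 37)
3G = (77, 37).
Next 3H:
Repeated addition: build up to 3H.
2H: tangent at (93, 74): λ = (3·93² + 82)/(2·74) ≡ 33/51. 51⁻¹ ≡ 78 (mod 97) since 51·78 = 3978 ≡ 1, so λ ≡ 33·78 ≡ 52.
  x = λ² - 93 - 93 = 2704 - 186 ≡ 93; y = λ·(93 - 93) - 74 ≡ 23. → (93, 23)
3H: (93, 23) + (93, 74): same x and y₁ ≡ -y₂, so the sum is O.
3H = O.
Finally 3G + 3H:
(77, 37) + O = (77, 37) (identity).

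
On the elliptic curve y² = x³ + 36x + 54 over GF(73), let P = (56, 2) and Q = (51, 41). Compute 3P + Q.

(69, 49)

First 3P:
Repeated addition: build up to 3P.
2P: tangent at (56, 2): λ = (3·56² + 36)/(2·2) ≡ 27/4. 4⁻¹ ≡ 55 (mod 73) since 4·55 = 220 ≡ 1, so λ ≡ 27·55 ≡ 25.
  x = λ² - 56 - 56 = 625 - 112 ≡ 2; y = λ·(56 - 2) - 2 ≡ 34. → (2, 34)
3P: (2, 34) + (56, 2). λ = (2 - 34)/(56 - 2) ≡ 41/54 mod 73. 54⁻¹ ≡ 23 (mod 73), so λ ≡ 67.
  x = λ² - 2 - 56 = 4489 - 58 ≡ 51; y = λ·(2 - 51) - 34 ≡ 41. → (51, 41)
3P = (51, 41).
Finally 3P + Q:
tangent at (51, 41): λ = (3·51² + 36)/(2·41) ≡ 28/9. 9⁻¹ ≡ 65 (mod 73) since 9·65 = 585 ≡ 1, so λ ≡ 28·65 ≡ 68.
  x = λ² - 51 - 51 = 4624 - 102 ≡ 69; y = λ·(51 - 69) - 41 ≡ 49. → (69, 49)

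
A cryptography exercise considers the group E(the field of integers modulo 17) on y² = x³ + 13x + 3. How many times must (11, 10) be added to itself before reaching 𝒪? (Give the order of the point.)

2P: tangent at (11, 10): λ = (3·11² + 13)/(2·10) ≡ 2/3. 3⁻¹ ≡ 6 (mod 17) since 3·6 = 18 ≡ 1, so λ ≡ 2·6 ≡ 12.
  x = λ² - 11 - 11 = 144 - 22 ≡ 3; y = λ·(11 - 3) - 10 ≡ 1. → (3, 1)
3P: (3, 1) + (11, 10). λ = (10 - 1)/(11 - 3) ≡ 9/8 mod 17. 8⁻¹ ≡ 15 (mod 17) since 8·15 = 120 ≡ 1, so λ ≡ 16.
  x = λ² - 3 - 11 = 256 - 14 ≡ 4; y = λ·(3 - 4) - 1 ≡ 0. → (4, 0)
4P: (4, 0) + (11, 10). λ = (10 - 0)/(11 - 4) ≡ 10/7 mod 17. 7⁻¹ ≡ 5 (mod 17) since 7·5 = 35 ≡ 1, so λ ≡ 16.
  x = λ² - 4 - 11 = 256 - 15 ≡ 3; y = λ·(4 - 3) - 0 ≡ 16. → (3, 16)
5P: (3, 16) + (11, 10). λ = (10 - 16)/(11 - 3) ≡ 11/8 mod 17. 8⁻¹ ≡ 15 (mod 17) since 8·15 = 120 ≡ 1, so λ ≡ 12.
  x = λ² - 3 - 11 = 144 - 14 ≡ 11; y = λ·(3 - 11) - 16 ≡ 7. → (11, 7)
6P: (11, 7) + (11, 10): same x and y₁ ≡ -y₂, so the sum is 𝒪.
6P = 𝒪, so the order is 6.

6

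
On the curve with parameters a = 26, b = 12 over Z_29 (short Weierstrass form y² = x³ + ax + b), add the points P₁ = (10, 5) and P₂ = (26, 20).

(10, 5) + (26, 20). λ = (20 - 5)/(26 - 10) ≡ 15/16 mod 29. 16⁻¹ ≡ 20 (mod 29), so λ ≡ 10.
  x = λ² - 10 - 26 = 100 - 36 ≡ 6; y = λ·(10 - 6) - 5 ≡ 6. → (6, 6)

(6, 6)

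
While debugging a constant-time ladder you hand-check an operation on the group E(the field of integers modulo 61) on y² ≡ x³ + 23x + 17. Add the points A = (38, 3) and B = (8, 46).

(30, 14)

(38, 3) + (8, 46). λ = (46 - 3)/(8 - 38) ≡ 43/31 mod 61. 31⁻¹ ≡ 2 (mod 61), so λ ≡ 25.
  x = λ² - 38 - 8 = 625 - 46 ≡ 30; y = λ·(38 - 30) - 3 ≡ 14. → (30, 14)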